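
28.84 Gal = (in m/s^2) 1 Gal = 0.01 m/s^2, so 28.84 Gal = 28.84 * 0.01 = 0.2884 m/s^2. Result: 0.2884 m/s^2. Final answer: 0.2884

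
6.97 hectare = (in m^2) 6.97e+04. Check: 1 hectare = 10000 m^2, so 6.97 hectare = 6.97 * 10000 = 69700 m^2. Result: 69700 m^2 ≈ 6.97e+04 m^2 (4 s.f.).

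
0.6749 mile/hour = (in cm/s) 1 mile/hour = 0.44704 m/s, so 0.6749 mile/hour = 0.6749 * 0.44704 = 0.3017073 m/s. 1 cm/s = 0.01 m/s, so 0.3017073 m/s = 0.3017073 / 0.01 = 30.17073 cm/s ≈ 30.17 cm/s (4 s.f.). Final answer: 30.17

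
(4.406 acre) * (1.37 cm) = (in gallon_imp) 5.373e+04. Check: 1 acre = 4046.8564 m^2, so 4.406 acre = 4.406 * 4046.8564 = 17830.449 m^2. 1 cm = 0.01 m, so 1.37 cm = 1.37 * 0.01 = 0.0137 m. Combine: 17830.449 m^2 * 0.0137 m = 244.27716 m^3. 1 gallon_imp = 0.00454609 m^3, so 244.27716 m^3 = 244.27716 / 0.00454609 = 53733.463 gallon_imp ≈ 5.373e+04 gallon_imp (4 s.f.).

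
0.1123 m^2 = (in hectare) 1.123e-05. Check: 1 hectare = 10000 m^2, so 0.1123 m^2 = 0.1123 / 10000 = 1.123e-05 hectare.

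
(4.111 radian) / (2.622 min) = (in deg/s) 4.111 radian = 4.111 rad. 1 min = 60 s, so 2.622 min = 2.622 * 60 = 157.32 s. Combine: 4.111 rad / 157.32 s = 0.026131452 rad/s. 1 deg/s = 0.017453293 rad/s, so 0.026131452 rad/s = 0.026131452 / 0.017453293 = 1.4972219 deg/s ≈ 1.497 deg/s (4 s.f.). Final answer: 1.497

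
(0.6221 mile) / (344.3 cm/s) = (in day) 1 mile = 1609.344 m, so 0.6221 mile = 0.6221 * 1609.344 = 1001.1729 m. 1 cm/s = 0.01 m/s, so 344.3 cm/s = 344.3 * 0.01 = 3.443 m/s. Combine: 1001.1729 m / 3.443 m/s = 290.78504 s. 1 day = 86400 s, so 290.78504 s = 290.78504 / 86400 = 0.0033655676 day ≈ 0.003366 day (4 s.f.). Final answer: 0.003366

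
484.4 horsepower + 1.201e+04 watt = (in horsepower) 1 horsepower = 745.69987 W, so 484.4 horsepower = 484.4 * 745.69987 = 361217.02 W. 1.201e+04 watt = 12010 W. Sum: 361217.02 + 12010 = 373227.02 W. 1 horsepower = 745.69987 W, so 373227.02 W = 373227.02 / 745.69987 = 500.50568 horsepower ≈ 500.5 horsepower (4 s.f.). Final answer: 500.5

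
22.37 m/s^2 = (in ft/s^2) 73.39. Check: 1 ft/s^2 = 0.3048 m/s^2, so 22.37 m/s^2 = 22.37 / 0.3048 = 73.392388 ft/s^2 ≈ 73.39 ft/s^2 (4 s.f.).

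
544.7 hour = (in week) 1 hour = 3600 s, so 544.7 hour = 544.7 * 3600 = 1960920 s. 1 week = 604800 s, so 1960920 s = 1960920 / 604800 = 3.2422619 week ≈ 3.242 week (4 s.f.). Final answer: 3.242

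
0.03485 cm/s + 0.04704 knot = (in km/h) 0.08837. Check: 1 cm/s = 0.01 m/s, so 0.03485 cm/s = 0.03485 * 0.01 = 0.0003485 m/s. 1 knot = 0.51444444 m/s, so 0.04704 knot = 0.04704 * 0.51444444 = 0.024199467 m/s. Sum: 0.0003485 + 0.024199467 = 0.024547967 m/s. 1 km/h = 0.27777778 m/s, so 0.024547967 m/s = 0.024547967 / 0.27777778 = 0.08837268 km/h ≈ 0.08837 km/h (4 s.f.).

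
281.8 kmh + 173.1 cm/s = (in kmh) 288. Check: 1 kmh = 0.27777778 m/s, so 281.8 kmh = 281.8 * 0.27777778 = 78.277778 m/s. 1 cm/s = 0.01 m/s, so 173.1 cm/s = 173.1 * 0.01 = 1.731 m/s. Sum: 78.277778 + 1.731 = 80.008778 m/s. 1 kmh = 0.27777778 m/s, so 80.008778 m/s = 80.008778 / 0.27777778 = 288.0316 kmh ≈ 288 kmh (4 s.f.).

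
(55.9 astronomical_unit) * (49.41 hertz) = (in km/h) 1 astronomical_unit = 1.4959787e+11 m, so 55.9 astronomical_unit = 55.9 * 1.4959787e+11 = 8.362521e+12 m. 49.41 hertz = 49.41 Hz. Combine: 8.362521e+12 m * 49.41 Hz = 4.1319216e+14 m/s. 1 km/h = 0.27777778 m/s, so 4.1319216e+14 m/s = 4.1319216e+14 / 0.27777778 = 1.4874918e+15 km/h ≈ 1.487e+15 km/h (4 s.f.). Final answer: 1.487e+15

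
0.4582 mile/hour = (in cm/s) 1 mile/hour = 0.44704 m/s, so 0.4582 mile/hour = 0.4582 * 0.44704 = 0.20483373 m/s. 1 cm/s = 0.01 m/s, so 0.20483373 m/s = 0.20483373 / 0.01 = 20.483373 cm/s ≈ 20.48 cm/s (4 s.f.). Final answer: 20.48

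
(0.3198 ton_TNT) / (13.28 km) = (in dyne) 1.008e+10. Check: 1 ton_TNT = 4.184e+09 J, so 0.3198 ton_TNT = 0.3198 * 4.184e+09 = 1.3380432e+09 J. 1 km = 1000 m, so 13.28 km = 13.28 * 1000 = 13280 m. Combine: 1.3380432e+09 J / 13280 m = 100756.27 N. 1 dyne = 1e-05 N, so 100756.27 N = 100756.27 / 1e-05 = 1.0075627e+10 dyne ≈ 1.008e+10 dyne (4 s.f.).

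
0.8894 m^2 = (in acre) 0.0002198. Check: 1 acre = 4046.8564 m^2, so 0.8894 m^2 = 0.8894 / 4046.8564 = 0.00021977553 acre ≈ 0.0002198 acre (4 s.f.).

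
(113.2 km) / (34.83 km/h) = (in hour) 1 km = 1000 m, so 113.2 km = 113.2 * 1000 = 113200 m. 1 km/h = 0.27777778 m/s, so 34.83 km/h = 34.83 * 0.27777778 = 9.675 m/s. Combine: 113200 m / 9.675 m/s = 11700.258 s. 1 hour = 3600 s, so 11700.258 s = 11700.258 / 3600 = 3.2500718 hour ≈ 3.25 hour (4 s.f.). Final answer: 3.25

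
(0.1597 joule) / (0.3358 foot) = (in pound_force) 0.1597 joule = 0.1597 J. 1 foot = 0.3048 m, so 0.3358 foot = 0.3358 * 0.3048 = 0.10235184 m. Combine: 0.1597 J / 0.10235184 m = 1.5603041 N. 1 pound_force = 4.4482216 N, so 1.5603041 N = 1.5603041 / 4.4482216 = 0.35077033 pound_force ≈ 0.3508 pound_force (4 s.f.). Final answer: 0.3508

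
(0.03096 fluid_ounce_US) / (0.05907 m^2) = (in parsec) 1 fluid_ounce_US = 2.957353e-05 m^3, so 0.03096 fluid_ounce_US = 0.03096 * 2.957353e-05 = 9.1559648e-07 m^3. 0.05907 m^2 is already in m^2. Combine: 9.1559648e-07 m^3 / 0.05907 m^2 = 1.5500194e-05 m. 1 parsec = 3.0856776e+16 m, so 1.5500194e-05 m = 1.5500194e-05 / 3.0856776e+16 = 5.0232709e-22 parsec ≈ 5.023e-22 parsec (4 s.f.). Final answer: 5.023e-22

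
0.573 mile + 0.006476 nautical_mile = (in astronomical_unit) 1 mile = 1609.344 m, so 0.573 mile = 0.573 * 1609.344 = 922.15411 m. 1 nautical_mile = 1852 m, so 0.006476 nautical_mile = 0.006476 * 1852 = 11.993552 m. Sum: 922.15411 + 11.993552 = 934.14766 m. 1 astronomical_unit = 1.4959787e+11 m, so 934.14766 m = 934.14766 / 1.4959787e+11 = 6.2443914e-09 astronomical_unit ≈ 6.244e-09 astronomical_unit (4 s.f.). Final answer: 6.244e-09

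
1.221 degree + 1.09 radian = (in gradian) 70.75. Check: 1 degree = 0.017453293 rad, so 1.221 degree = 1.221 * 0.017453293 = 0.02131047 rad. 1.09 radian = 1.09 rad. Sum: 0.02131047 + 1.09 = 1.1113105 rad. 1 gradian = 0.015707963 rad, so 1.1113105 rad = 1.1113105 / 0.015707963 = 70.748222 gradian ≈ 70.75 gradian (4 s.f.).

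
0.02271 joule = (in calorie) 0.005428. Check: 0.02271 joule = 0.02271 J. 1 calorie = 4.184 J, so 0.02271 J = 0.02271 / 4.184 = 0.0054278203 calorie ≈ 0.005428 calorie (4 s.f.).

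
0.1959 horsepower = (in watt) 1 horsepower = 745.69987 W, so 0.1959 horsepower = 0.1959 * 745.69987 = 146.0826 W. 146.0826 W = 146.0826 watt ≈ 146.1 watt (4 s.f.). Final answer: 146.1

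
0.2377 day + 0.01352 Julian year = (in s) 1 day = 86400 s, so 0.2377 day = 0.2377 * 86400 = 20537.28 s. 1 Julian year = 31557600 s, so 0.01352 Julian year = 0.01352 * 31557600 = 426658.75 s. Sum: 20537.28 + 426658.75 = 447196.03 s. Result: 447196.03 s ≈ 4.472e+05 s (4 s.f.). Final answer: 4.472e+05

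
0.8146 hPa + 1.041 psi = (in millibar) 72.59. Check: 1 hPa = 100 Pa, so 0.8146 hPa = 0.8146 * 100 = 81.46 Pa. 1 psi = 6894.7573 Pa, so 1.041 psi = 1.041 * 6894.7573 = 7177.4423 Pa. Sum: 81.46 + 7177.4423 = 7258.9023 Pa. 1 millibar = 100 Pa, so 7258.9023 Pa = 7258.9023 / 100 = 72.589023 millibar ≈ 72.59 millibar (4 s.f.).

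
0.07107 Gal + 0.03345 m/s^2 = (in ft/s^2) 1 Gal = 0.01 m/s^2, so 0.07107 Gal = 0.07107 * 0.01 = 0.0007107 m/s^2. 0.03345 m/s^2 is already in m/s^2. Sum: 0.0007107 + 0.03345 = 0.0341607 m/s^2. 1 ft/s^2 = 0.3048 m/s^2, so 0.0341607 m/s^2 = 0.0341607 / 0.3048 = 0.11207579 ft/s^2 ≈ 0.1121 ft/s^2 (4 s.f.). Final answer: 0.1121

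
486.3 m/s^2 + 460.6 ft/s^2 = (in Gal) 486.3 m/s^2 is already in m/s^2. 1 ft/s^2 = 0.3048 m/s^2, so 460.6 ft/s^2 = 460.6 * 0.3048 = 140.39088 m/s^2. Sum: 486.3 + 140.39088 = 626.69088 m/s^2. 1 Gal = 0.01 m/s^2, so 626.69088 m/s^2 = 626.69088 / 0.01 = 62669.088 Gal ≈ 6.267e+04 Gal (4 s.f.). Final answer: 6.267e+04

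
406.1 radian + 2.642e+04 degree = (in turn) 138. Check: 406.1 radian = 406.1 rad. 1 degree = 0.017453293 rad, so 2.642e+04 degree = 2.642e+04 * 0.017453293 = 461.11599 rad. Sum: 406.1 + 461.11599 = 867.21599 rad. 1 turn = 6.2831853 rad, so 867.21599 rad = 867.21599 / 6.2831853 = 138.02171 turn ≈ 138 turn (4 s.f.).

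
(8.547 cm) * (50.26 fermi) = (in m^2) 1 cm = 0.01 m, so 8.547 cm = 8.547 * 0.01 = 0.08547 m. 1 fermi = 1e-15 m, so 50.26 fermi = 50.26 * 1e-15 = 5.026e-14 m. Combine: 0.08547 m * 5.026e-14 m = 4.2957222e-15 m^2. Result: 4.2957222e-15 m^2 ≈ 4.296e-15 m^2 (4 s.f.). Final answer: 4.296e-15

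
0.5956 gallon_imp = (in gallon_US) 0.7153. Check: 1 gallon_imp = 0.00454609 m^3, so 0.5956 gallon_imp = 0.5956 * 0.00454609 = 0.0027076512 m^3. 1 gallon_US = 0.0037854118 m^3, so 0.0027076512 m^3 = 0.0027076512 / 0.0037854118 = 0.71528578 gallon_US ≈ 0.7153 gallon_US (4 s.f.).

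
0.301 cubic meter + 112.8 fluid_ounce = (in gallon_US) 80.4. Check: 0.301 cubic meter = 0.301 m^3. 1 fluid_ounce = 2.957353e-05 m^3, so 112.8 fluid_ounce = 112.8 * 2.957353e-05 = 0.0033358941 m^3. Sum: 0.301 + 0.0033358941 = 0.30433589 m^3. 1 gallon_US = 0.0037854118 m^3, so 0.30433589 m^3 = 0.30433589 / 0.0037854118 = 80.397038 gallon_US ≈ 80.4 gallon_US (4 s.f.).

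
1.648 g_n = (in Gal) 1 g_n = 9.80665 m/s^2, so 1.648 g_n = 1.648 * 9.80665 = 16.161359 m/s^2. 1 Gal = 0.01 m/s^2, so 16.161359 m/s^2 = 16.161359 / 0.01 = 1616.1359 Gal ≈ 1616 Gal (4 s.f.). Final answer: 1616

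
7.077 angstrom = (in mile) 4.397e-13. Check: 1 angstrom = 1e-10 m, so 7.077 angstrom = 7.077 * 1e-10 = 7.077e-10 m. 1 mile = 1609.344 m, so 7.077e-10 m = 7.077e-10 / 1609.344 = 4.3974439e-13 mile ≈ 4.397e-13 mile (4 s.f.).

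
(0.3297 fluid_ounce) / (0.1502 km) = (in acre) 1 fluid_ounce = 2.957353e-05 m^3, so 0.3297 fluid_ounce = 0.3297 * 2.957353e-05 = 9.7503927e-06 m^3. 1 km = 1000 m, so 0.1502 km = 0.1502 * 1000 = 150.2 m. Combine: 9.7503927e-06 m^3 / 150.2 m = 6.4916063e-08 m^2. 1 acre = 4046.8564 m^2, so 6.4916063e-08 m^2 = 6.4916063e-08 / 4046.8564 = 1.6041109e-11 acre ≈ 1.604e-11 acre (4 s.f.). Final answer: 1.604e-11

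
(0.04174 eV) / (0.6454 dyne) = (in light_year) 1 eV = 1.6021766e-19 J, so 0.04174 eV = 0.04174 * 1.6021766e-19 = 6.6874853e-21 J. 1 dyne = 1e-05 N, so 0.6454 dyne = 0.6454 * 1e-05 = 6.454e-06 N. Combine: 6.6874853e-21 J / 6.454e-06 N = 1.0361768e-15 m. 1 light_year = 9.4607305e+15 m, so 1.0361768e-15 m = 1.0361768e-15 / 9.4607305e+15 = 1.0952398e-31 light_year ≈ 1.095e-31 light_year (4 s.f.). Final answer: 1.095e-31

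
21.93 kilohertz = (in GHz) 1 kilohertz = 1000 Hz, so 21.93 kilohertz = 21.93 * 1000 = 21930 Hz. 1 GHz = 1e+09 Hz, so 21930 Hz = 21930 / 1e+09 = 2.193e-05 GHz. Final answer: 2.193e-05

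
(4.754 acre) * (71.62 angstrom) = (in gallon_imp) 0.03031. Check: 1 acre = 4046.8564 m^2, so 4.754 acre = 4.754 * 4046.8564 = 19238.755 m^2. 1 angstrom = 1e-10 m, so 71.62 angstrom = 71.62 * 1e-10 = 7.162e-09 m. Combine: 19238.755 m^2 * 7.162e-09 m = 0.00013778797 m^3. 1 gallon_imp = 0.00454609 m^3, so 0.00013778797 m^3 = 0.00013778797 / 0.00454609 = 0.030309115 gallon_imp ≈ 0.03031 gallon_imp (4 s.f.).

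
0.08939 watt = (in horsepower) 0.08939 watt = 0.08939 W. 1 horsepower = 745.69987 W, so 0.08939 W = 0.08939 / 745.69987 = 0.00011987396 horsepower ≈ 0.0001199 horsepower (4 s.f.). Final answer: 0.0001199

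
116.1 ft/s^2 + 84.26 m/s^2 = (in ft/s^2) 392.5. Check: 1 ft/s^2 = 0.3048 m/s^2, so 116.1 ft/s^2 = 116.1 * 0.3048 = 35.38728 m/s^2. 84.26 m/s^2 is already in m/s^2. Sum: 35.38728 + 84.26 = 119.64728 m/s^2. 1 ft/s^2 = 0.3048 m/s^2, so 119.64728 m/s^2 = 119.64728 / 0.3048 = 392.54357 ft/s^2 ≈ 392.5 ft/s^2 (4 s.f.).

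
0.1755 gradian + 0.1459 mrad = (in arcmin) 9.979. Check: 1 gradian = 0.015707963 rad, so 0.1755 gradian = 0.1755 * 0.015707963 = 0.0027567476 rad. 1 mrad = 0.001 rad, so 0.1459 mrad = 0.1459 * 0.001 = 0.0001459 rad. Sum: 0.0027567476 + 0.0001459 = 0.0029026476 rad. 1 arcmin = 0.00029088821 rad, so 0.0029026476 rad = 0.0029026476 / 0.00029088821 = 9.9785673 arcmin ≈ 9.979 arcmin (4 s.f.).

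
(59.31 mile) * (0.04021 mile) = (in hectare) 617.7. Check: 1 mile = 1609.344 m, so 59.31 mile = 59.31 * 1609.344 = 95450.193 m. 1 mile = 1609.344 m, so 0.04021 mile = 0.04021 * 1609.344 = 64.711722 m. Combine: 95450.193 m * 64.711722 m = 6176746.4 m^2. 1 hectare = 10000 m^2, so 6176746.4 m^2 = 6176746.4 / 10000 = 617.67464 hectare ≈ 617.7 hectare (4 s.f.).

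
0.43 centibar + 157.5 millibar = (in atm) 0.1597. Check: 1 centibar = 1000 Pa, so 0.43 centibar = 0.43 * 1000 = 430 Pa. 1 millibar = 100 Pa, so 157.5 millibar = 157.5 * 100 = 15750 Pa. Sum: 430 + 15750 = 16180 Pa. 1 atm = 101325 Pa, so 16180 Pa = 16180 / 101325 = 0.15968418 atm ≈ 0.1597 atm (4 s.f.).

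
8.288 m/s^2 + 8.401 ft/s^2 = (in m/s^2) 10.85. Check: 8.288 m/s^2 is already in m/s^2. 1 ft/s^2 = 0.3048 m/s^2, so 8.401 ft/s^2 = 8.401 * 0.3048 = 2.5606248 m/s^2. Sum: 8.288 + 2.5606248 = 10.848625 m/s^2. Result: 10.848625 m/s^2 ≈ 10.85 m/s^2 (4 s.f.).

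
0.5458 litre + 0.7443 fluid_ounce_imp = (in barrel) 0.003566. Check: 1 litre = 0.001 m^3, so 0.5458 litre = 0.5458 * 0.001 = 0.0005458 m^3. 1 fluid_ounce_imp = 2.8413063e-05 m^3, so 0.7443 fluid_ounce_imp = 0.7443 * 2.8413063e-05 = 2.1147842e-05 m^3. Sum: 0.0005458 + 2.1147842e-05 = 0.00056694784 m^3. 1 barrel = 0.15898729 m^3, so 0.00056694784 m^3 = 0.00056694784 / 0.15898729 = 0.0035659946 barrel ≈ 0.003566 barrel (4 s.f.).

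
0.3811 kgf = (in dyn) 3.737e+05. Check: 1 kgf = 9.80665 N, so 0.3811 kgf = 0.3811 * 9.80665 = 3.7373143 N. 1 dyn = 1e-05 N, so 3.7373143 N = 3.7373143 / 1e-05 = 373731.43 dyn ≈ 3.737e+05 dyn (4 s.f.).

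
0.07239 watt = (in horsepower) 9.708e-05. Check: 0.07239 watt = 0.07239 W. 1 horsepower = 745.69987 W, so 0.07239 W = 0.07239 / 745.69987 = 9.7076589e-05 horsepower ≈ 9.708e-05 horsepower (4 s.f.).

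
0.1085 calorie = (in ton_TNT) 1.085e-10. Check: 1 calorie = 4.184 J, so 0.1085 calorie = 0.1085 * 4.184 = 0.453964 J. 1 ton_TNT = 4.184e+09 J, so 0.453964 J = 0.453964 / 4.184e+09 = 1.085e-10 ton_TNT.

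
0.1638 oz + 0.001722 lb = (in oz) 0.1914. Check: 1 oz = 0.028349523 kg, so 0.1638 oz = 0.1638 * 0.028349523 = 0.0046436519 kg. 1 lb = 0.45359237 kg, so 0.001722 lb = 0.001722 * 0.45359237 = 0.00078108606 kg. Sum: 0.0046436519 + 0.00078108606 = 0.0054247379 kg. 1 oz = 0.028349523 kg, so 0.0054247379 kg = 0.0054247379 / 0.028349523 = 0.191352 oz ≈ 0.1914 oz (4 s.f.).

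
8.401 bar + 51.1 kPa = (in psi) 129.3. Check: 1 bar = 100000 Pa, so 8.401 bar = 8.401 * 100000 = 840100 Pa. 1 kPa = 1000 Pa, so 51.1 kPa = 51.1 * 1000 = 51100 Pa. Sum: 840100 + 51100 = 891200 Pa. 1 psi = 6894.7573 Pa, so 891200 Pa = 891200 / 6894.7573 = 129.25763 psi ≈ 129.3 psi (4 s.f.).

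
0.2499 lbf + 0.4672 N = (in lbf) 0.3549. Check: 1 lbf = 4.4482216 N, so 0.2499 lbf = 0.2499 * 4.4482216 = 1.1116106 N. 0.4672 N is already in N. Sum: 1.1116106 + 0.4672 = 1.5788106 N. 1 lbf = 4.4482216 N, so 1.5788106 N = 1.5788106 / 4.4482216 = 0.35493074 lbf ≈ 0.3549 lbf (4 s.f.).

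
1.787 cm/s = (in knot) 0.03474. Check: 1 cm/s = 0.01 m/s, so 1.787 cm/s = 1.787 * 0.01 = 0.01787 m/s. 1 knot = 0.51444444 m/s, so 0.01787 m/s = 0.01787 / 0.51444444 = 0.034736501 knot ≈ 0.03474 knot (4 s.f.).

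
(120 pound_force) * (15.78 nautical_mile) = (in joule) 1.56e+07. Check: 1 pound_force = 4.4482216 N, so 120 pound_force = 120 * 4.4482216 = 533.78659 N. 1 nautical_mile = 1852 m, so 15.78 nautical_mile = 15.78 * 1852 = 29224.56 m. Combine: 533.78659 N * 29224.56 m = 15599678 J. 15599678 J = 15599678 joule ≈ 1.56e+07 joule (4 s.f.).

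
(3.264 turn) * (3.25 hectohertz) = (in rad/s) 1 turn = 6.2831853 rad, so 3.264 turn = 3.264 * 6.2831853 = 20.508317 rad. 1 hectohertz = 100 Hz, so 3.25 hectohertz = 3.25 * 100 = 325 Hz. Combine: 20.508317 rad * 325 Hz = 6665.203 rad/s. Result: 6665.203 rad/s ≈ 6665 rad/s (4 s.f.). Final answer: 6665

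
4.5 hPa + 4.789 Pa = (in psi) 1 hPa = 100 Pa, so 4.5 hPa = 4.5 * 100 = 450 Pa. 4.789 Pa is already in Pa. Sum: 450 + 4.789 = 454.789 Pa. 1 psi = 6894.7573 Pa, so 454.789 Pa = 454.789 / 6894.7573 = 0.065961568 psi ≈ 0.06596 psi (4 s.f.). Final answer: 0.06596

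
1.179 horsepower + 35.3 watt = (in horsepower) 1.226. Check: 1 horsepower = 745.69987 W, so 1.179 horsepower = 1.179 * 745.69987 = 879.18015 W. 35.3 watt = 35.3 W. Sum: 879.18015 + 35.3 = 914.48015 W. 1 horsepower = 745.69987 W, so 914.48015 W = 914.48015 / 745.69987 = 1.2263381 horsepower ≈ 1.226 horsepower (4 s.f.).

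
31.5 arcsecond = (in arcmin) 1 arcsecond = 4.8481368e-06 rad, so 31.5 arcsecond = 31.5 * 4.8481368e-06 = 0.00015271631 rad. 1 arcmin = 0.00029088821 rad, so 0.00015271631 rad = 0.00015271631 / 0.00029088821 = 0.525 arcmin. Final answer: 0.525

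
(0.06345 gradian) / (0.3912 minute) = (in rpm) 0.0004055. Check: 1 gradian = 0.015707963 rad, so 0.06345 gradian = 0.06345 * 0.015707963 = 0.00099667027 rad. 1 minute = 60 s, so 0.3912 minute = 0.3912 * 60 = 23.472 s. Combine: 0.00099667027 rad / 23.472 s = 4.2462094e-05 rad/s. 1 rpm = 0.10471976 rad/s, so 4.2462094e-05 rad/s = 4.2462094e-05 / 0.10471976 = 0.00040548313 rpm ≈ 0.0004055 rpm (4 s.f.).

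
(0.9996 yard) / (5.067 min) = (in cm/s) 0.3006. Check: 1 yard = 0.9144 m, so 0.9996 yard = 0.9996 * 0.9144 = 0.91403424 m. 1 min = 60 s, so 5.067 min = 5.067 * 60 = 304.02 s. Combine: 0.91403424 m / 304.02 s = 0.0030064938 m/s. 1 cm/s = 0.01 m/s, so 0.0030064938 m/s = 0.0030064938 / 0.01 = 0.30064938 cm/s ≈ 0.3006 cm/s (4 s.f.).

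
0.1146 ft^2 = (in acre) 1 ft^2 = 0.09290304 m^2, so 0.1146 ft^2 = 0.1146 * 0.09290304 = 0.010646688 m^2. 1 acre = 4046.8564 m^2, so 0.010646688 m^2 = 0.010646688 / 4046.8564 = 2.630854e-06 acre ≈ 2.631e-06 acre (4 s.f.). Final answer: 2.631e-06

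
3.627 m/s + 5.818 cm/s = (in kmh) 13.27. Check: 3.627 m/s is already in m/s. 1 cm/s = 0.01 m/s, so 5.818 cm/s = 5.818 * 0.01 = 0.05818 m/s. Sum: 3.627 + 0.05818 = 3.68518 m/s. 1 kmh = 0.27777778 m/s, so 3.68518 m/s = 3.68518 / 0.27777778 = 13.266648 kmh ≈ 13.27 kmh (4 s.f.).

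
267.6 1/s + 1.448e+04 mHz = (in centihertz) 267.6 1/s = 267.6 Hz. 1 mHz = 0.001 Hz, so 1.448e+04 mHz = 1.448e+04 * 0.001 = 14.48 Hz. Sum: 267.6 + 14.48 = 282.08 Hz. 1 centihertz = 0.01 Hz, so 282.08 Hz = 282.08 / 0.01 = 28208 centihertz ≈ 2.821e+04 centihertz (4 s.f.). Final answer: 2.821e+04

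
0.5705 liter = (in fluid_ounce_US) 19.29. Check: 1 liter = 0.001 m^3, so 0.5705 liter = 0.5705 * 0.001 = 0.0005705 m^3. 1 fluid_ounce_US = 2.957353e-05 m^3, so 0.0005705 m^3 = 0.0005705 / 2.957353e-05 = 19.2909 fluid_ounce_US ≈ 19.29 fluid_ounce_US (4 s.f.).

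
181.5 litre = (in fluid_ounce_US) 6137. Check: 1 litre = 0.001 m^3, so 181.5 litre = 181.5 * 0.001 = 0.1815 m^3. 1 fluid_ounce_US = 2.957353e-05 m^3, so 0.1815 m^3 = 0.1815 / 2.957353e-05 = 6137.2451 fluid_ounce_US ≈ 6137 fluid_ounce_US (4 s.f.).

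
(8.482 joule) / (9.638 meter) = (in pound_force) 8.482 joule = 8.482 J. 9.638 meter = 9.638 m. Combine: 8.482 J / 9.638 m = 0.8800581 N. 1 pound_force = 4.4482216 N, so 0.8800581 N = 0.8800581 / 4.4482216 = 0.19784493 pound_force ≈ 0.1978 pound_force (4 s.f.). Final answer: 0.1978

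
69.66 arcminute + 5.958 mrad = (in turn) 0.004173. Check: 1 arcminute = 0.00029088821 rad, so 69.66 arcminute = 69.66 * 0.00029088821 = 0.020263273 rad. 1 mrad = 0.001 rad, so 5.958 mrad = 5.958 * 0.001 = 0.005958 rad. Sum: 0.020263273 + 0.005958 = 0.026221273 rad. 1 turn = 6.2831853 rad, so 0.026221273 rad = 0.026221273 / 6.2831853 = 0.0041732452 turn ≈ 0.004173 turn (4 s.f.).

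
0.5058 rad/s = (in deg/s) 1 deg/s = 0.017453293 rad/s, so 0.5058 rad/s = 0.5058 / 0.017453293 = 28.980205 deg/s ≈ 28.98 deg/s (4 s.f.). Final answer: 28.98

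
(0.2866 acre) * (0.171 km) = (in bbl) 1.247e+06. Check: 1 acre = 4046.8564 m^2, so 0.2866 acre = 0.2866 * 4046.8564 = 1159.8291 m^2. 1 km = 1000 m, so 0.171 km = 0.171 * 1000 = 171 m. Combine: 1159.8291 m^2 * 171 m = 198330.77 m^3. 1 bbl = 0.15898729 m^3, so 198330.77 m^3 = 198330.77 / 0.15898729 = 1247463 bbl ≈ 1.247e+06 bbl (4 s.f.).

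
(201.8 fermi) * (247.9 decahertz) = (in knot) 1 fermi = 1e-15 m, so 201.8 fermi = 201.8 * 1e-15 = 2.018e-13 m. 1 decahertz = 10 Hz, so 247.9 decahertz = 247.9 * 10 = 2479 Hz. Combine: 2.018e-13 m * 2479 Hz = 5.002622e-10 m/s. 1 knot = 0.51444444 m/s, so 5.002622e-10 m/s = 5.002622e-10 / 0.51444444 = 9.7243192e-10 knot ≈ 9.724e-10 knot (4 s.f.). Final answer: 9.724e-10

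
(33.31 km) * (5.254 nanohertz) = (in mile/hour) 0.0003915. Check: 1 km = 1000 m, so 33.31 km = 33.31 * 1000 = 33310 m. 1 nanohertz = 1e-09 Hz, so 5.254 nanohertz = 5.254 * 1e-09 = 5.254e-09 Hz. Combine: 33310 m * 5.254e-09 Hz = 0.00017501074 m/s. 1 mile/hour = 0.44704 m/s, so 0.00017501074 m/s = 0.00017501074 / 0.44704 = 0.00039148788 mile/hour ≈ 0.0003915 mile/hour (4 s.f.).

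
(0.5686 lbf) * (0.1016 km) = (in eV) 1 lbf = 4.4482216 N, so 0.5686 lbf = 0.5686 * 4.4482216 = 2.5292588 N. 1 km = 1000 m, so 0.1016 km = 0.1016 * 1000 = 101.6 m. Combine: 2.5292588 N * 101.6 m = 256.9727 J. 1 eV = 1.6021766e-19 J, so 256.9727 J = 256.9727 / 1.6021766e-19 = 1.6038974e+21 eV ≈ 1.604e+21 eV (4 s.f.). Final answer: 1.604e+21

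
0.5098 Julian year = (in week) 26.6. Check: 1 Julian year = 31557600 s, so 0.5098 Julian year = 0.5098 * 31557600 = 16088064 s. 1 week = 604800 s, so 16088064 s = 16088064 / 604800 = 26.600636 week ≈ 26.6 week (4 s.f.).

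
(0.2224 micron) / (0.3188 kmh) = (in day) 1 micron = 1e-06 m, so 0.2224 micron = 0.2224 * 1e-06 = 2.224e-07 m. 1 kmh = 0.27777778 m/s, so 0.3188 kmh = 0.3188 * 0.27777778 = 0.088555556 m/s. Combine: 2.224e-07 m / 0.088555556 m/s = 2.5114178e-06 s. 1 day = 86400 s, so 2.5114178e-06 s = 2.5114178e-06 / 86400 = 2.9067336e-11 day ≈ 2.907e-11 day (4 s.f.). Final answer: 2.907e-11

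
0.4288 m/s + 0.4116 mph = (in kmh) 2.206. Check: 0.4288 m/s is already in m/s. 1 mph = 0.44704 m/s, so 0.4116 mph = 0.4116 * 0.44704 = 0.18400166 m/s. Sum: 0.4288 + 0.18400166 = 0.61280166 m/s. 1 kmh = 0.27777778 m/s, so 0.61280166 m/s = 0.61280166 / 0.27777778 = 2.206086 kmh ≈ 2.206 kmh (4 s.f.).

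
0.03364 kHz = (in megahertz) 3.364e-05. Check: 1 kHz = 1000 Hz, so 0.03364 kHz = 0.03364 * 1000 = 33.64 Hz. 1 megahertz = 1000000 Hz, so 33.64 Hz = 33.64 / 1000000 = 3.364e-05 megahertz.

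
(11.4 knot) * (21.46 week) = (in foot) 1 knot = 0.51444444 m/s, so 11.4 knot = 11.4 * 0.51444444 = 5.8646667 m/s. 1 week = 604800 s, so 21.46 week = 21.46 * 604800 = 12979008 s. Combine: 5.8646667 m/s * 12979008 s = 76117556 m. 1 foot = 0.3048 m, so 76117556 m = 76117556 / 0.3048 = 2.4972951e+08 foot ≈ 2.497e+08 foot (4 s.f.). Final answer: 2.497e+08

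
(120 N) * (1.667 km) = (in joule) 120 N is already in N. 1 km = 1000 m, so 1.667 km = 1.667 * 1000 = 1667 m. Combine: 120 N * 1667 m = 200040 J. 200040 J = 200040 joule ≈ 2e+05 joule (4 s.f.). Final answer: 2e+05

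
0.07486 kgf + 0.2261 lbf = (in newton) 1.74. Check: 1 kgf = 9.80665 N, so 0.07486 kgf = 0.07486 * 9.80665 = 0.73412582 N. 1 lbf = 4.4482216 N, so 0.2261 lbf = 0.2261 * 4.4482216 = 1.0057429 N. Sum: 0.73412582 + 1.0057429 = 1.7398687 N. 1.7398687 N = 1.7398687 newton ≈ 1.74 newton (4 s.f.).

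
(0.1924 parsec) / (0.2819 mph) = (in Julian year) 1.493e+09. Check: 1 parsec = 3.0856776e+16 m, so 0.1924 parsec = 0.1924 * 3.0856776e+16 = 5.9368437e+15 m. 1 mph = 0.44704 m/s, so 0.2819 mph = 0.2819 * 0.44704 = 0.12602058 m/s. Combine: 5.9368437e+15 m / 0.12602058 m/s = 4.7110114e+16 s. 1 Julian year = 31557600 s, so 4.7110114e+16 s = 4.7110114e+16 / 31557600 = 1.4928294e+09 Julian year ≈ 1.493e+09 Julian year (4 s.f.).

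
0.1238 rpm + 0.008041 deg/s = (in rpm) 0.1251. Check: 1 rpm = 0.10471976 rad/s, so 0.1238 rpm = 0.1238 * 0.10471976 = 0.012964306 rad/s. 1 deg/s = 0.017453293 rad/s, so 0.008041 deg/s = 0.008041 * 0.017453293 = 0.00014034193 rad/s. Sum: 0.012964306 + 0.00014034193 = 0.013104648 rad/s. 1 rpm = 0.10471976 rad/s, so 0.013104648 rad/s = 0.013104648 / 0.10471976 = 0.12514017 rpm ≈ 0.1251 rpm (4 s.f.).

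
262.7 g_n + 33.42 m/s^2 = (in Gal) 2.61e+05. Check: 1 g_n = 9.80665 m/s^2, so 262.7 g_n = 262.7 * 9.80665 = 2576.207 m/s^2. 33.42 m/s^2 is already in m/s^2. Sum: 2576.207 + 33.42 = 2609.627 m/s^2. 1 Gal = 0.01 m/s^2, so 2609.627 m/s^2 = 2609.627 / 0.01 = 260962.7 Gal ≈ 2.61e+05 Gal (4 s.f.).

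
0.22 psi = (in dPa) 1 psi = 6894.7573 Pa, so 0.22 psi = 0.22 * 6894.7573 = 1516.8466 Pa. 1 dPa = 0.1 Pa, so 1516.8466 Pa = 1516.8466 / 0.1 = 15168.466 dPa ≈ 1.517e+04 dPa (4 s.f.). Final answer: 1.517e+04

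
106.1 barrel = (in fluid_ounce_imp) 5.937e+05. Check: 1 barrel = 0.15898729 m^3, so 106.1 barrel = 106.1 * 0.15898729 = 16.868552 m^3. 1 fluid_ounce_imp = 2.8413063e-05 m^3, so 16.868552 m^3 = 16.868552 / 2.8413063e-05 = 593690.03 fluid_ounce_imp ≈ 5.937e+05 fluid_ounce_imp (4 s.f.).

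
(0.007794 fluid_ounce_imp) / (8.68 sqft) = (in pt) 1 fluid_ounce_imp = 2.8413063e-05 m^3, so 0.007794 fluid_ounce_imp = 0.007794 * 2.8413063e-05 = 2.2145141e-07 m^3. 1 sqft = 0.09290304 m^2, so 8.68 sqft = 8.68 * 0.09290304 = 0.80639839 m^2. Combine: 2.2145141e-07 m^3 / 0.80639839 m^2 = 2.7461787e-07 m. 1 pt = 0.00035277778 m, so 2.7461787e-07 m = 2.7461787e-07 / 0.00035277778 = 0.00077844436 pt ≈ 0.0007784 pt (4 s.f.). Final answer: 0.0007784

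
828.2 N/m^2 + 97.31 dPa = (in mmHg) 828.2 N/m^2 = 828.2 Pa. 1 dPa = 0.1 Pa, so 97.31 dPa = 97.31 * 0.1 = 9.731 Pa. Sum: 828.2 + 9.731 = 837.931 Pa. 1 mmHg = 133.32237 Pa, so 837.931 Pa = 837.931 / 133.32237 = 6.2849994 mmHg ≈ 6.285 mmHg (4 s.f.). Final answer: 6.285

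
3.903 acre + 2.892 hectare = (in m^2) 4.471e+04. Check: 1 acre = 4046.8564 m^2, so 3.903 acre = 3.903 * 4046.8564 = 15794.881 m^2. 1 hectare = 10000 m^2, so 2.892 hectare = 2.892 * 10000 = 28920 m^2. Sum: 15794.881 + 28920 = 44714.881 m^2. Result: 44714.881 m^2 ≈ 4.471e+04 m^2 (4 s.f.).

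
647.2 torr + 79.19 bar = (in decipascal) 8.005e+07. Check: 1 torr = 133.32237 Pa, so 647.2 torr = 647.2 * 133.32237 = 86286.237 Pa. 1 bar = 100000 Pa, so 79.19 bar = 79.19 * 100000 = 7919000 Pa. Sum: 86286.237 + 7919000 = 8005286.2 Pa. 1 decipascal = 0.1 Pa, so 8005286.2 Pa = 8005286.2 / 0.1 = 80052862 decipascal ≈ 8.005e+07 decipascal (4 s.f.).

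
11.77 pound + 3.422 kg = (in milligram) 1 pound = 0.45359237 kg, so 11.77 pound = 11.77 * 0.45359237 = 5.3387822 kg. 3.422 kg is already in kg. Sum: 5.3387822 + 3.422 = 8.7607822 kg. 1 milligram = 1e-06 kg, so 8.7607822 kg = 8.7607822 / 1e-06 = 8760782.2 milligram ≈ 8.761e+06 milligram (4 s.f.). Final answer: 8.761e+06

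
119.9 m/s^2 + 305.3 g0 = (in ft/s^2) 1.022e+04. Check: 119.9 m/s^2 is already in m/s^2. 1 g0 = 9.80665 m/s^2, so 305.3 g0 = 305.3 * 9.80665 = 2993.9702 m/s^2. Sum: 119.9 + 2993.9702 = 3113.8702 m/s^2. 1 ft/s^2 = 0.3048 m/s^2, so 3113.8702 m/s^2 = 3113.8702 / 0.3048 = 10216.11 ft/s^2 ≈ 1.022e+04 ft/s^2 (4 s.f.).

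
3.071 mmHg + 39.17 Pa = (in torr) 3.365. Check: 1 mmHg = 133.32237 Pa, so 3.071 mmHg = 3.071 * 133.32237 = 409.43299 Pa. 39.17 Pa is already in Pa. Sum: 409.43299 + 39.17 = 448.60299 Pa. 1 torr = 133.32237 Pa, so 448.60299 Pa = 448.60299 / 133.32237 = 3.3647992 torr ≈ 3.365 torr (4 s.f.).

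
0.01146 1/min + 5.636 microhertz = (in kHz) 1 1/min = 0.016666667 Hz, so 0.01146 1/min = 0.01146 * 0.016666667 = 0.000191 Hz. 1 microhertz = 1e-06 Hz, so 5.636 microhertz = 5.636 * 1e-06 = 5.636e-06 Hz. Sum: 0.000191 + 5.636e-06 = 0.000196636 Hz. 1 kHz = 1000 Hz, so 0.000196636 Hz = 0.000196636 / 1000 = 1.96636e-07 kHz ≈ 1.966e-07 kHz (4 s.f.). Final answer: 1.966e-07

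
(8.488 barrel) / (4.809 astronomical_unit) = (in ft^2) 1 barrel = 0.15898729 m^3, so 8.488 barrel = 8.488 * 0.15898729 = 1.3494842 m^3. 1 astronomical_unit = 1.4959787e+11 m, so 4.809 astronomical_unit = 4.809 * 1.4959787e+11 = 7.1941616e+11 m. Combine: 1.3494842 m^3 / 7.1941616e+11 m = 1.8758046e-12 m^2. 1 ft^2 = 0.09290304 m^2, so 1.8758046e-12 m^2 = 1.8758046e-12 / 0.09290304 = 2.0190993e-11 ft^2 ≈ 2.019e-11 ft^2 (4 s.f.). Final answer: 2.019e-11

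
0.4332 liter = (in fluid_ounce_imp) 1 liter = 0.001 m^3, so 0.4332 liter = 0.4332 * 0.001 = 0.0004332 m^3. 1 fluid_ounce_imp = 2.8413063e-05 m^3, so 0.0004332 m^3 = 0.0004332 / 2.8413063e-05 = 15.246509 fluid_ounce_imp ≈ 15.25 fluid_ounce_imp (4 s.f.). Final answer: 15.25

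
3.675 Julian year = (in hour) 3.222e+04. Check: 1 Julian year = 31557600 s, so 3.675 Julian year = 3.675 * 31557600 = 1.1597418e+08 s. 1 hour = 3600 s, so 1.1597418e+08 s = 1.1597418e+08 / 3600 = 32215.05 hour ≈ 3.222e+04 hour (4 s.f.).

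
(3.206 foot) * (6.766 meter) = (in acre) 0.001634. Check: 1 foot = 0.3048 m, so 3.206 foot = 3.206 * 0.3048 = 0.9771888 m. 6.766 meter = 6.766 m. Combine: 0.9771888 m * 6.766 m = 6.6116594 m^2. 1 acre = 4046.8564 m^2, so 6.6116594 m^2 = 6.6116594 / 4046.8564 = 0.0016337766 acre ≈ 0.001634 acre (4 s.f.).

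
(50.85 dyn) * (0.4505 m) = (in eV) 1 dyn = 1e-05 N, so 50.85 dyn = 50.85 * 1e-05 = 0.0005085 N. 0.4505 m is already in m. Combine: 0.0005085 N * 0.4505 m = 0.00022907925 J. 1 eV = 1.6021766e-19 J, so 0.00022907925 J = 0.00022907925 / 1.6021766e-19 = 1.4298002e+15 eV ≈ 1.43e+15 eV (4 s.f.). Final answer: 1.43e+15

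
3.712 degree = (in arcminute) 222.7. Check: 1 degree = 0.017453293 rad, so 3.712 degree = 3.712 * 0.017453293 = 0.064786622 rad. 1 arcminute = 0.00029088821 rad, so 0.064786622 rad = 0.064786622 / 0.00029088821 = 222.72 arcminute ≈ 222.7 arcminute (4 s.f.).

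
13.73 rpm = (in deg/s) 82.38. Check: 1 rpm = 0.10471976 rad/s, so 13.73 rpm = 13.73 * 0.10471976 = 1.4378022 rad/s. 1 deg/s = 0.017453293 rad/s, so 1.4378022 rad/s = 1.4378022 / 0.017453293 = 82.38 deg/s.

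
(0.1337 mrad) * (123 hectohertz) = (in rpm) 15.7. Check: 1 mrad = 0.001 rad, so 0.1337 mrad = 0.1337 * 0.001 = 0.0001337 rad. 1 hectohertz = 100 Hz, so 123 hectohertz = 123 * 100 = 12300 Hz. Combine: 0.0001337 rad * 12300 Hz = 1.64451 rad/s. 1 rpm = 0.10471976 rad/s, so 1.64451 rad/s = 1.64451 / 0.10471976 = 15.703914 rpm ≈ 15.7 rpm (4 s.f.).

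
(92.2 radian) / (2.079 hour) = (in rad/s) 0.01232. Check: 92.2 radian = 92.2 rad. 1 hour = 3600 s, so 2.079 hour = 2.079 * 3600 = 7484.4 s. Combine: 92.2 rad / 7484.4 s = 0.012318957 rad/s. Result: 0.012318957 rad/s ≈ 0.01232 rad/s (4 s.f.).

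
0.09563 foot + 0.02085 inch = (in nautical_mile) 1 foot = 0.3048 m, so 0.09563 foot = 0.09563 * 0.3048 = 0.029148024 m. 1 inch = 0.0254 m, so 0.02085 inch = 0.02085 * 0.0254 = 0.00052959 m. Sum: 0.029148024 + 0.00052959 = 0.029677614 m. 1 nautical_mile = 1852 m, so 0.029677614 m = 0.029677614 / 1852 = 1.602463e-05 nautical_mile ≈ 1.602e-05 nautical_mile (4 s.f.). Final answer: 1.602e-05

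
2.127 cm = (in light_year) 1 cm = 0.01 m, so 2.127 cm = 2.127 * 0.01 = 0.02127 m. 1 light_year = 9.4607305e+15 m, so 0.02127 m = 0.02127 / 9.4607305e+15 = 2.2482408e-18 light_year ≈ 2.248e-18 light_year (4 s.f.). Final answer: 2.248e-18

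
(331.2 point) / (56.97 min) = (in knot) 1 point = 0.00035277778 m, so 331.2 point = 331.2 * 0.00035277778 = 0.11684 m. 1 min = 60 s, so 56.97 min = 56.97 * 60 = 3418.2 s. Combine: 0.11684 m / 3418.2 s = 3.4181733e-05 m/s. 1 knot = 0.51444444 m/s, so 3.4181733e-05 m/s = 3.4181733e-05 / 0.51444444 = 6.6443974e-05 knot ≈ 6.644e-05 knot (4 s.f.). Final answer: 6.644e-05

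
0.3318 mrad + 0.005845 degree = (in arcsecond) 1 mrad = 0.001 rad, so 0.3318 mrad = 0.3318 * 0.001 = 0.0003318 rad. 1 degree = 0.017453293 rad, so 0.005845 degree = 0.005845 * 0.017453293 = 0.00010201449 rad. Sum: 0.0003318 + 0.00010201449 = 0.00043381449 rad. 1 arcsecond = 4.8481368e-06 rad, so 0.00043381449 rad = 0.00043381449 / 4.8481368e-06 = 89.480663 arcsecond ≈ 89.48 arcsecond (4 s.f.). Final answer: 89.48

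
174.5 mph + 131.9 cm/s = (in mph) 177.5. Check: 1 mph = 0.44704 m/s, so 174.5 mph = 174.5 * 0.44704 = 78.00848 m/s. 1 cm/s = 0.01 m/s, so 131.9 cm/s = 131.9 * 0.01 = 1.319 m/s. Sum: 78.00848 + 1.319 = 79.32748 m/s. 1 mph = 0.44704 m/s, so 79.32748 m/s = 79.32748 / 0.44704 = 177.45052 mph ≈ 177.5 mph (4 s.f.).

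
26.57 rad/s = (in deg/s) 1 deg/s = 0.017453293 rad/s, so 26.57 rad/s = 26.57 / 0.017453293 = 1522.3489 deg/s ≈ 1522 deg/s (4 s.f.). Final answer: 1522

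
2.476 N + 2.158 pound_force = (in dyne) 1.208e+06. Check: 2.476 N is already in N. 1 pound_force = 4.4482216 N, so 2.158 pound_force = 2.158 * 4.4482216 = 9.5992622 N. Sum: 2.476 + 9.5992622 = 12.075262 N. 1 dyne = 1e-05 N, so 12.075262 N = 12.075262 / 1e-05 = 1207526.2 dyne ≈ 1.208e+06 dyne (4 s.f.).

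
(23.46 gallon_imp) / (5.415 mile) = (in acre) 3.024e-09. Check: 1 gallon_imp = 0.00454609 m^3, so 23.46 gallon_imp = 23.46 * 0.00454609 = 0.10665127 m^3. 1 mile = 1609.344 m, so 5.415 mile = 5.415 * 1609.344 = 8714.5978 m. Combine: 0.10665127 m^3 / 8714.5978 m = 1.2238232e-05 m^2. 1 acre = 4046.8564 m^2, so 1.2238232e-05 m^2 = 1.2238232e-05 / 4046.8564 = 3.024133e-09 acre ≈ 3.024e-09 acre (4 s.f.).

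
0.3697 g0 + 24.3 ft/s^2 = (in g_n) 1 g0 = 9.80665 m/s^2, so 0.3697 g0 = 0.3697 * 9.80665 = 3.6255185 m/s^2. 1 ft/s^2 = 0.3048 m/s^2, so 24.3 ft/s^2 = 24.3 * 0.3048 = 7.40664 m/s^2. Sum: 3.6255185 + 7.40664 = 11.032159 m/s^2. 1 g_n = 9.80665 m/s^2, so 11.032159 m/s^2 = 11.032159 / 9.80665 = 1.1249671 g_n ≈ 1.125 g_n (4 s.f.). Final answer: 1.125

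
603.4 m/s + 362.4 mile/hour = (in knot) 1488. Check: 603.4 m/s is already in m/s. 1 mile/hour = 0.44704 m/s, so 362.4 mile/hour = 362.4 * 0.44704 = 162.0073 m/s. Sum: 603.4 + 162.0073 = 765.4073 m/s. 1 knot = 0.51444444 m/s, so 765.4073 m/s = 765.4073 / 0.51444444 = 1487.8328 knot ≈ 1488 knot (4 s.f.).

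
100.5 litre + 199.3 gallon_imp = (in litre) 1 litre = 0.001 m^3, so 100.5 litre = 100.5 * 0.001 = 0.1005 m^3. 1 gallon_imp = 0.00454609 m^3, so 199.3 gallon_imp = 199.3 * 0.00454609 = 0.90603574 m^3. Sum: 0.1005 + 0.90603574 = 1.0065357 m^3. 1 litre = 0.001 m^3, so 1.0065357 m^3 = 1.0065357 / 0.001 = 1006.5357 litre ≈ 1007 litre (4 s.f.). Final answer: 1007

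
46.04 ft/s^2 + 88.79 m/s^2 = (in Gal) 1 ft/s^2 = 0.3048 m/s^2, so 46.04 ft/s^2 = 46.04 * 0.3048 = 14.032992 m/s^2. 88.79 m/s^2 is already in m/s^2. Sum: 14.032992 + 88.79 = 102.82299 m/s^2. 1 Gal = 0.01 m/s^2, so 102.82299 m/s^2 = 102.82299 / 0.01 = 10282.299 Gal ≈ 1.028e+04 Gal (4 s.f.). Final answer: 1.028e+04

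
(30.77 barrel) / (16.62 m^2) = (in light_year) 1 barrel = 0.15898729 m^3, so 30.77 barrel = 30.77 * 0.15898729 = 4.8920391 m^3. 16.62 m^2 is already in m^2. Combine: 4.8920391 m^3 / 16.62 m^2 = 0.29434651 m. 1 light_year = 9.4607305e+15 m, so 0.29434651 m = 0.29434651 / 9.4607305e+15 = 3.1112451e-17 light_year ≈ 3.111e-17 light_year (4 s.f.). Final answer: 3.111e-17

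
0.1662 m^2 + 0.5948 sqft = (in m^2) 0.1662 m^2 is already in m^2. 1 sqft = 0.09290304 m^2, so 0.5948 sqft = 0.5948 * 0.09290304 = 0.055258728 m^2. Sum: 0.1662 + 0.055258728 = 0.22145873 m^2. Result: 0.22145873 m^2 ≈ 0.2215 m^2 (4 s.f.). Final answer: 0.2215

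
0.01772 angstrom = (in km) 1 angstrom = 1e-10 m, so 0.01772 angstrom = 0.01772 * 1e-10 = 1.772e-12 m. 1 km = 1000 m, so 1.772e-12 m = 1.772e-12 / 1000 = 1.772e-15 km. Final answer: 1.772e-15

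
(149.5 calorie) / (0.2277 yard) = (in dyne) 3.004e+08. Check: 1 calorie = 4.184 J, so 149.5 calorie = 149.5 * 4.184 = 625.508 J. 1 yard = 0.9144 m, so 0.2277 yard = 0.2277 * 0.9144 = 0.20820888 m. Combine: 625.508 J / 0.20820888 m = 3004.2331 N. 1 dyne = 1e-05 N, so 3004.2331 N = 3004.2331 / 1e-05 = 3.0042331e+08 dyne ≈ 3.004e+08 dyne (4 s.f.).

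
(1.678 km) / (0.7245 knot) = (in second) 1 km = 1000 m, so 1.678 km = 1.678 * 1000 = 1678 m. 1 knot = 0.51444444 m/s, so 0.7245 knot = 0.7245 * 0.51444444 = 0.372715 m/s. Combine: 1678 m / 0.372715 m/s = 4502.0995 s. 4502.0995 s = 4502.0995 second ≈ 4502 second (4 s.f.). Final answer: 4502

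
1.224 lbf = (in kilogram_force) 1 lbf = 4.4482216 N, so 1.224 lbf = 1.224 * 4.4482216 = 5.4446233 N. 1 kilogram_force = 9.80665 N, so 5.4446233 N = 5.4446233 / 9.80665 = 0.55519706 kilogram_force ≈ 0.5552 kilogram_force (4 s.f.). Final answer: 0.5552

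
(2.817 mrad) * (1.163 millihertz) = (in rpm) 3.129e-05. Check: 1 mrad = 0.001 rad, so 2.817 mrad = 2.817 * 0.001 = 0.002817 rad. 1 millihertz = 0.001 Hz, so 1.163 millihertz = 1.163 * 0.001 = 0.001163 Hz. Combine: 0.002817 rad * 0.001163 Hz = 3.276171e-06 rad/s. 1 rpm = 0.10471976 rad/s, so 3.276171e-06 rad/s = 3.276171e-06 / 0.10471976 = 3.1285129e-05 rpm ≈ 3.129e-05 rpm (4 s.f.).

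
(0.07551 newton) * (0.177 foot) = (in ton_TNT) 9.736e-13. Check: 0.07551 newton = 0.07551 N. 1 foot = 0.3048 m, so 0.177 foot = 0.177 * 0.3048 = 0.0539496 m. Combine: 0.07551 N * 0.0539496 m = 0.0040737343 J. 1 ton_TNT = 4.184e+09 J, so 0.0040737343 J = 0.0040737343 / 4.184e+09 = 9.7364586e-13 ton_TNT ≈ 9.736e-13 ton_TNT (4 s.f.).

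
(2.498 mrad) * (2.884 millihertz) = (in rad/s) 1 mrad = 0.001 rad, so 2.498 mrad = 2.498 * 0.001 = 0.002498 rad. 1 millihertz = 0.001 Hz, so 2.884 millihertz = 2.884 * 0.001 = 0.002884 Hz. Combine: 0.002498 rad * 0.002884 Hz = 7.204232e-06 rad/s. Result: 7.204232e-06 rad/s ≈ 7.204e-06 rad/s (4 s.f.). Final answer: 7.204e-06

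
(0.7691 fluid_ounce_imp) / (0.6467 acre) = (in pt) 2.367e-05. Check: 1 fluid_ounce_imp = 2.8413063e-05 m^3, so 0.7691 fluid_ounce_imp = 0.7691 * 2.8413063e-05 = 2.1852486e-05 m^3. 1 acre = 4046.8564 m^2, so 0.6467 acre = 0.6467 * 4046.8564 = 2617.102 m^2. Combine: 2.1852486e-05 m^3 / 2617.102 m^2 = 8.3498794e-09 m. 1 pt = 0.00035277778 m, so 8.3498794e-09 m = 8.3498794e-09 / 0.00035277778 = 2.3668949e-05 pt ≈ 2.367e-05 pt (4 s.f.).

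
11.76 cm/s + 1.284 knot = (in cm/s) 77.81. Check: 1 cm/s = 0.01 m/s, so 11.76 cm/s = 11.76 * 0.01 = 0.1176 m/s. 1 knot = 0.51444444 m/s, so 1.284 knot = 1.284 * 0.51444444 = 0.66054667 m/s. Sum: 0.1176 + 0.66054667 = 0.77814667 m/s. 1 cm/s = 0.01 m/s, so 0.77814667 m/s = 0.77814667 / 0.01 = 77.814667 cm/s ≈ 77.81 cm/s (4 s.f.).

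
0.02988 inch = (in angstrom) 7.59e+06. Check: 1 inch = 0.0254 m, so 0.02988 inch = 0.02988 * 0.0254 = 0.000758952 m. 1 angstrom = 1e-10 m, so 0.000758952 m = 0.000758952 / 1e-10 = 7589520 angstrom ≈ 7.59e+06 angstrom (4 s.f.).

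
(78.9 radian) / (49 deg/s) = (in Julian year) 78.9 radian = 78.9 rad. 1 deg/s = 0.017453293 rad/s, so 49 deg/s = 49 * 0.017453293 = 0.85521133 rad/s. Combine: 78.9 rad / 0.85521133 rad/s = 92.257898 s. 1 Julian year = 31557600 s, so 92.257898 s = 92.257898 / 31557600 = 2.9234764e-06 Julian year ≈ 2.923e-06 Julian year (4 s.f.). Final answer: 2.923e-06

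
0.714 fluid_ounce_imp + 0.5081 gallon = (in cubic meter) 0.001944. Check: 1 fluid_ounce_imp = 2.8413063e-05 m^3, so 0.714 fluid_ounce_imp = 0.714 * 2.8413063e-05 = 2.0286927e-05 m^3. 1 gallon = 0.0037854118 m^3, so 0.5081 gallon = 0.5081 * 0.0037854118 = 0.0019233677 m^3. Sum: 2.0286927e-05 + 0.0019233677 = 0.0019436547 m^3. 0.0019436547 m^3 = 0.0019436547 cubic meter ≈ 0.001944 cubic meter (4 s.f.).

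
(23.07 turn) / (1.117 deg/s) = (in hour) 2.065. Check: 1 turn = 6.2831853 rad, so 23.07 turn = 23.07 * 6.2831853 = 144.95309 rad. 1 deg/s = 0.017453293 rad/s, so 1.117 deg/s = 1.117 * 0.017453293 = 0.019495328 rad/s. Combine: 144.95309 rad / 0.019495328 rad/s = 7435.2731 s. 1 hour = 3600 s, so 7435.2731 s = 7435.2731 / 3600 = 2.0653536 hour ≈ 2.065 hour (4 s.f.).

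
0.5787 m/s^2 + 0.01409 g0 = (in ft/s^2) 2.352. Check: 0.5787 m/s^2 is already in m/s^2. 1 g0 = 9.80665 m/s^2, so 0.01409 g0 = 0.01409 * 9.80665 = 0.1381757 m/s^2. Sum: 0.5787 + 0.1381757 = 0.7168757 m/s^2. 1 ft/s^2 = 0.3048 m/s^2, so 0.7168757 m/s^2 = 0.7168757 / 0.3048 = 2.3519544 ft/s^2 ≈ 2.352 ft/s^2 (4 s.f.).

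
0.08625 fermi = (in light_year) 1 fermi = 1e-15 m, so 0.08625 fermi = 0.08625 * 1e-15 = 8.625e-17 m. 1 light_year = 9.4607305e+15 m, so 8.625e-17 m = 8.625e-17 / 9.4607305e+15 = 9.1166322e-33 light_year ≈ 9.117e-33 light_year (4 s.f.). Final answer: 9.117e-33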